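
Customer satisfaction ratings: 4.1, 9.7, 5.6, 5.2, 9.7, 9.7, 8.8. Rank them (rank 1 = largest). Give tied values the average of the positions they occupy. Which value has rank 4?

Sorted (descending): 9.7, 9.7, 9.7, 8.8, 5.6, 5.2, 4.1
The 3 values of 9.7 occupy positions 1–3 → average rank 2.
Rank 4 → value 8.8.

8.8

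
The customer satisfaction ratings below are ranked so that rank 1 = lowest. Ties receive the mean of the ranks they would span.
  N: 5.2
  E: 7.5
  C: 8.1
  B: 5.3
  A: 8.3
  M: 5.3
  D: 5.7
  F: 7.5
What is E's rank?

Sorted (ascending): 5.2, 5.3, 5.3, 5.7, 7.5, 7.5, 8.1, 8.3
The 2 values of 5.3 occupy positions 2–3 → average rank (2+3)/2 = 2.5.
The 2 values of 7.5 occupy positions 5–6 → average rank (5+6)/2 = 5.5.
E has value 7.5 → rank 5.5.

5.5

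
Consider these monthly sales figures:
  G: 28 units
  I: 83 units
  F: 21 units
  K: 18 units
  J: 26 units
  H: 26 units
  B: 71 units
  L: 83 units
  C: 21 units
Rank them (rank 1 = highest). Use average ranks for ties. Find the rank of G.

4

Sorted (descending): 83, 83, 71, 28, 26, 26, 21, 21, 18
The 2 values of 83 occupy positions 1–2 → average rank (1+2)/2 = 1.5.
The 2 values of 26 occupy positions 5–6 → average rank (5+6)/2 = 5.5.
The 2 values of 21 occupy positions 7–8 → average rank (7+8)/2 = 7.5.
G has value 28 units → rank 4.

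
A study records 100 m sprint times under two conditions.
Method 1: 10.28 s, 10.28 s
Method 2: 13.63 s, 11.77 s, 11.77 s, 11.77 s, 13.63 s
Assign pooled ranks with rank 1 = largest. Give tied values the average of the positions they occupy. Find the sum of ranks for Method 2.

Sorted (descending): 13.63, 13.63, 11.77, 11.77, 11.77, 10.28, 10.28
The 2 values of 13.63 occupy positions 1–2 → average rank (1+2)/2 = 1.5.
The 3 values of 11.77 occupy positions 3–5 → average rank 4.
The 2 values of 10.28 occupy positions 6–7 → average rank (6+7)/2 = 6.5.
Method 2 values → pooled ranks: 13.63→1.5, 11.77→4, 11.77→4, 11.77→4, 13.63→1.5
Rank sum = 1.5 + 4 + 4 + 4 + 1.5 = 15

15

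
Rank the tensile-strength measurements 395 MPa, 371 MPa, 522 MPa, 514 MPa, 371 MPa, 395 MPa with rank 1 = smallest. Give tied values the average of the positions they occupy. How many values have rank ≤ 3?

2

Sorted (ascending): 371, 371, 395, 395, 514, 522
The 2 values of 371 occupy positions 1–2 → average rank (1+2)/2 = 1.5.
The 2 values of 395 occupy positions 3–4 → average rank (3+4)/2 = 3.5.
Ranks ≤ 3: {1.5, 1.5} → 2 values.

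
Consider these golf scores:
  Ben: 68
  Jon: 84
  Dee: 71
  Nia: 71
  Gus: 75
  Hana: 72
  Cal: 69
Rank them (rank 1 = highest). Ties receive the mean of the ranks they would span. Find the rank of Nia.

4.5

Sorted (descending): 84, 75, 72, 71, 71, 69, 68
The 2 values of 71 occupy positions 4–5 → average rank (4+5)/2 = 4.5.
Nia has value 71 → rank 4.5.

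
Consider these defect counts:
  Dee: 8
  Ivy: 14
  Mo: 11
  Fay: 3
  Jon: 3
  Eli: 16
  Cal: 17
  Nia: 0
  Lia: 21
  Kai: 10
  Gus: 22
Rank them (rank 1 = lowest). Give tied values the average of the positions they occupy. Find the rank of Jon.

2.5

Sorted (ascending): 0, 3, 3, 8, 10, 11, 14, 16, 17, 21, 22
The 2 values of 3 occupy positions 2–3 → average rank (2+3)/2 = 2.5.
Jon has value 3 → rank 2.5.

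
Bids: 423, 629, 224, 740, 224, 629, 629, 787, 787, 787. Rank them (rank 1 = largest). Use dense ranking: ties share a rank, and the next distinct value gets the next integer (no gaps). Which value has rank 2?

Sorted (descending): 787, 787, 787, 740, 629, 629, 629, 423, 224, 224
The 3 values of 787 share dense rank 1.
The 3 values of 629 share dense rank 3.
The 2 values of 224 share dense rank 5.
Remaining distinct values take the next consecutive integers.
Rank 2 → value 740.

740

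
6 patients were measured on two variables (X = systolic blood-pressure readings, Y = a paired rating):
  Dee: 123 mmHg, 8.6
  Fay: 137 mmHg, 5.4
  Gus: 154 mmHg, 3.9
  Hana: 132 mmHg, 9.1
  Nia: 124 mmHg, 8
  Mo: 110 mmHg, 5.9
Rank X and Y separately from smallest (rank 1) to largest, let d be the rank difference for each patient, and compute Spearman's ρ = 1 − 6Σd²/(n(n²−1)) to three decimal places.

-0.486

Ranks of variable 1: 2, 5, 6, 4, 3, 1
Ranks of variable 2: 5, 2, 1, 6, 4, 3
d = r₁ − r₂: -3, 3, 5, -2, -1, -2
d²: 9, 9, 25, 4, 1, 4; Σd² = 52
ρ = 1 − 6·52/(6·35) = 1 − 312/210 = -0.486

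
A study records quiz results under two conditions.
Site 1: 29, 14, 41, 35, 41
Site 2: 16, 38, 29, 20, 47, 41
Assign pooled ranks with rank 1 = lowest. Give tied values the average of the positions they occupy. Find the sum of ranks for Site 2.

Sorted (ascending): 14, 16, 20, 29, 29, 35, 38, 41, 41, 41, 47
The 2 values of 29 occupy positions 4–5 → average rank (4+5)/2 = 4.5.
The 3 values of 41 occupy positions 8–10 → average rank 9.
Site 2 values → pooled ranks: 16→2, 38→7, 29→4.5, 20→3, 47→11, 41→9
Rank sum = 2 + 7 + 4.5 + 3 + 11 + 9 = 36.5

36.5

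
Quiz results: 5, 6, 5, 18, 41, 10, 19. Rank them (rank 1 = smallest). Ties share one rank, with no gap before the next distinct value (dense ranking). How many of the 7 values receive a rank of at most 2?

3

Sorted (ascending): 5, 5, 6, 10, 18, 19, 41
The 2 values of 5 share dense rank 1.
Remaining distinct values take the next consecutive integers.
Ranks ≤ 2: {1, 1, 2} → 3 values.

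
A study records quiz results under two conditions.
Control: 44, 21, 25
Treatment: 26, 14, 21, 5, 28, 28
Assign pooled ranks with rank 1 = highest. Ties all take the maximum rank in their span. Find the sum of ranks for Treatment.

Sorted (descending): 44, 28, 28, 26, 25, 21, 21, 14, 5
The 2 values of 28 occupy positions 2–3 → each gets rank 3.
The 2 values of 21 occupy positions 6–7 → each gets rank 7.
Treatment values → pooled ranks: 26→4, 14→8, 21→7, 5→9, 28→3, 28→3
Rank sum = 4 + 8 + 7 + 9 + 3 + 3 = 34

34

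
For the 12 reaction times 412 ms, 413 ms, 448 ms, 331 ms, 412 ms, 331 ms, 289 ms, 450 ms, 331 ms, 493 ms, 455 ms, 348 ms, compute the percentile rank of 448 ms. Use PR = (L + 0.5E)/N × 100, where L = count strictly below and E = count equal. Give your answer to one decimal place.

N = 12.
Strictly below 448: 8. Equal to 448: 1.
PR = (8 + 0.5·1)/12 × 100 = 70.8

70.8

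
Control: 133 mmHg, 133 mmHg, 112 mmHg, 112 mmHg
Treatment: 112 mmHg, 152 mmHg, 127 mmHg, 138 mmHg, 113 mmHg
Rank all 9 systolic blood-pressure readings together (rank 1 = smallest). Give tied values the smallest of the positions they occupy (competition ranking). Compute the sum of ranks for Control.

Sorted (ascending): 112, 112, 112, 113, 127, 133, 133, 138, 152
The 3 values of 112 occupy positions 1–3 → each gets rank 1.
The 2 values of 133 occupy positions 6–7 → each gets rank 6.
Control values → pooled ranks: 133→6, 133→6, 112→1, 112→1
Rank sum = 6 + 6 + 1 + 1 = 14

14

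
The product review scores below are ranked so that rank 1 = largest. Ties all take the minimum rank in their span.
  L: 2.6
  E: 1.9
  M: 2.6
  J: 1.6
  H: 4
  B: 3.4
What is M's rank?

3

Sorted (descending): 4, 3.4, 2.6, 2.6, 1.9, 1.6
The 2 values of 2.6 occupy positions 3–4 → each gets rank 3.
M has value 2.6 → rank 3.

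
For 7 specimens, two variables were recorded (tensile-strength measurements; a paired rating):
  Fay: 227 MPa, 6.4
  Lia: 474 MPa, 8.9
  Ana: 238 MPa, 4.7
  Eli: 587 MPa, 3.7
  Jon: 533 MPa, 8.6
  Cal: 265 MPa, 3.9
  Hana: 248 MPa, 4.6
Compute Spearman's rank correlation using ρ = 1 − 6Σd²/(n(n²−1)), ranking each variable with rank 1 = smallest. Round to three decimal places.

-0.143

Ranks of variable 1: 1, 5, 2, 7, 6, 4, 3
Ranks of variable 2: 5, 7, 4, 1, 6, 2, 3
d = r₁ − r₂: -4, -2, -2, 6, 0, 2, 0
d²: 16, 4, 4, 36, 0, 4, 0; Σd² = 64
ρ = 1 − 6·64/(7·48) = 1 − 384/336 = -0.143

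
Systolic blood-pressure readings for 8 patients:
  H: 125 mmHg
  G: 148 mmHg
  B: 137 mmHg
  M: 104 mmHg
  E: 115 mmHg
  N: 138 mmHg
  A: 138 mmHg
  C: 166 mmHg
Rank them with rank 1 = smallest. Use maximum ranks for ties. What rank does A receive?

Sorted (ascending): 104, 115, 125, 137, 138, 138, 148, 166
The 2 values of 138 occupy positions 5–6 → each gets rank 6.
A has value 138 mmHg → rank 6.

6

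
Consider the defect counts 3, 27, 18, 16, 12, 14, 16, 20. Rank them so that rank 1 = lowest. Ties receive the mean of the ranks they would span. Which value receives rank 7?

20

Sorted (ascending): 3, 12, 14, 16, 16, 18, 20, 27
The 2 values of 16 occupy positions 4–5 → average rank (4+5)/2 = 4.5.
Rank 7 → value 20.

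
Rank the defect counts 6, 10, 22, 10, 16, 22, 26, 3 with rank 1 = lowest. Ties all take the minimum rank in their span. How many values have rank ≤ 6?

7

Sorted (ascending): 3, 6, 10, 10, 16, 22, 22, 26
The 2 values of 10 occupy positions 3–4 → each gets rank 3.
The 2 values of 22 occupy positions 6–7 → each gets rank 6.
Ranks ≤ 6: {1, 2, 3, 3, 5, 6, 6} → 7 values.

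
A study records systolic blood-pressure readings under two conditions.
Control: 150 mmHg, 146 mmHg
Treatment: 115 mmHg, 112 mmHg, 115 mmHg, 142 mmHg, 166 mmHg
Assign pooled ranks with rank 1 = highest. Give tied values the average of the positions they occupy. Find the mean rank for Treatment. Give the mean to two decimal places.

Sorted (descending): 166, 150, 146, 142, 115, 115, 112
The 2 values of 115 occupy positions 5–6 → average rank (5+6)/2 = 5.5.
Treatment values → pooled ranks: 115→5.5, 112→7, 115→5.5, 142→4, 166→1
Mean rank = (5.5 + 7 + 5.5 + 4 + 1) / 5 = 4.60

4.60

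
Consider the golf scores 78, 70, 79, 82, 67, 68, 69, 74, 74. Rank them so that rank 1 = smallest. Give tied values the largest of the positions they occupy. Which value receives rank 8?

79

Sorted (ascending): 67, 68, 69, 70, 74, 74, 78, 79, 82
The 2 values of 74 occupy positions 5–6 → each gets rank 6.
Rank 8 → value 79.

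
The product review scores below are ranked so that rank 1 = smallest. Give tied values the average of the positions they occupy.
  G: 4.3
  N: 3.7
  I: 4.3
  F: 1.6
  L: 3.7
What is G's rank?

Sorted (ascending): 1.6, 3.7, 3.7, 4.3, 4.3
The 2 values of 3.7 occupy positions 2–3 → average rank (2+3)/2 = 2.5.
The 2 values of 4.3 occupy positions 4–5 → average rank (4+5)/2 = 4.5.
G has value 4.3 → rank 4.5.

4.5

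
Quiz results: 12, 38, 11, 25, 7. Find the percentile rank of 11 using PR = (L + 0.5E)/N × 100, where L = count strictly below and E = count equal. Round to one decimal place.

30.0

N = 5.
Strictly below 11: 1. Equal to 11: 1.
PR = (1 + 0.5·1)/5 × 100 = 30.0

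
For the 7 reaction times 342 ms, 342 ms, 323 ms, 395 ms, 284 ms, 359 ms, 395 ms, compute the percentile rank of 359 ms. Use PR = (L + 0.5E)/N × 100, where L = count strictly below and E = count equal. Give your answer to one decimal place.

N = 7.
Strictly below 359: 4. Equal to 359: 1.
PR = (4 + 0.5·1)/7 × 100 = 64.3

64.3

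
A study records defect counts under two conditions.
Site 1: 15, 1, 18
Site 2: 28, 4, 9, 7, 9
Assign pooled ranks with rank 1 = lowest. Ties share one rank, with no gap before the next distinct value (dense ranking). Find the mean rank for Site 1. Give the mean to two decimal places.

Sorted (ascending): 1, 4, 7, 9, 9, 15, 18, 28
The 2 values of 9 share dense rank 4.
Remaining distinct values take the next consecutive integers.
Site 1 values → pooled ranks: 15→5, 1→1, 18→6
Mean rank = (5 + 1 + 6) / 3 = 4.00

4.00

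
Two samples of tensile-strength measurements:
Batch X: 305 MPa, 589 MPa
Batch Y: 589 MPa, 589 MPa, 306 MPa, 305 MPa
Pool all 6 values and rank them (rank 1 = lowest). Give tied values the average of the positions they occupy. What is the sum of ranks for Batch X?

Sorted (ascending): 305, 305, 306, 589, 589, 589
The 2 values of 305 occupy positions 1–2 → average rank (1+2)/2 = 1.5.
The 3 values of 589 occupy positions 4–6 → average rank 5.
Batch X values → pooled ranks: 305→1.5, 589→5
Rank sum = 1.5 + 5 = 6.5

6.5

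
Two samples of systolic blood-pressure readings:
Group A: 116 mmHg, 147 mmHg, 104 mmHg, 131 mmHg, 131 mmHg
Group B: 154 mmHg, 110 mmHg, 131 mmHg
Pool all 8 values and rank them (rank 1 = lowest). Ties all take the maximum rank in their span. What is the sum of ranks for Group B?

16

Sorted (ascending): 104, 110, 116, 131, 131, 131, 147, 154
The 3 values of 131 occupy positions 4–6 → each gets rank 6.
Group B values → pooled ranks: 154→8, 110→2, 131→6
Rank sum = 8 + 2 + 6 = 16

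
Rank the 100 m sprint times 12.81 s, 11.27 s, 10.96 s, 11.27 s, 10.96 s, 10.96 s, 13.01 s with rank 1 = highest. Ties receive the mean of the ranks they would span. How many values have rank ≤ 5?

4

Sorted (descending): 13.01, 12.81, 11.27, 11.27, 10.96, 10.96, 10.96
The 2 values of 11.27 occupy positions 3–4 → average rank (3+4)/2 = 3.5.
The 3 values of 10.96 occupy positions 5–7 → average rank 6.
Ranks ≤ 5: {1, 2, 3.5, 3.5} → 4 values.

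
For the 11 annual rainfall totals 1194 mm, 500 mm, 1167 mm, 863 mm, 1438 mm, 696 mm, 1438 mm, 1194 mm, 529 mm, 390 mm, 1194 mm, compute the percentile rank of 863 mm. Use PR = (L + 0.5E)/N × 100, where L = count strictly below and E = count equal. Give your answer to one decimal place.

N = 11.
Strictly below 863: 4. Equal to 863: 1.
PR = (4 + 0.5·1)/11 × 100 = 40.9

40.9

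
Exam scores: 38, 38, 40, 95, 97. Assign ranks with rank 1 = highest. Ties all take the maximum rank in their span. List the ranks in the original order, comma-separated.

Sorted (descending): 97, 95, 40, 38, 38
The 2 values of 38 occupy positions 4–5 → each gets rank 5.

5, 5, 3, 2, 1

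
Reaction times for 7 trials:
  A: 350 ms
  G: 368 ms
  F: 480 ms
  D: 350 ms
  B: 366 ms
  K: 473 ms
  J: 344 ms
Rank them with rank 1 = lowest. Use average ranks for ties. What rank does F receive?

Sorted (ascending): 344, 350, 350, 366, 368, 473, 480
The 2 values of 350 occupy positions 2–3 → average rank (2+3)/2 = 2.5.
F has value 480 ms → rank 7.

7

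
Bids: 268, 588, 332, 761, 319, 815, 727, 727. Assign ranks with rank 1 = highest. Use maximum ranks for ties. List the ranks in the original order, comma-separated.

Sorted (descending): 815, 761, 727, 727, 588, 332, 319, 268
The 2 values of 727 occupy positions 3–4 → each gets rank 4.

8, 5, 6, 2, 7, 1, 4, 4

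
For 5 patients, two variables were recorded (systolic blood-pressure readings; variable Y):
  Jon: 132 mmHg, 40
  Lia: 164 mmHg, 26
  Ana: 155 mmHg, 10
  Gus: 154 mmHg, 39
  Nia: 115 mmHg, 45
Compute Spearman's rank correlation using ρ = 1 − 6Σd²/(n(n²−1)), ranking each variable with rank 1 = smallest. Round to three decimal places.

-0.900

Ranks of variable 1: 2, 5, 4, 3, 1
Ranks of variable 2: 4, 2, 1, 3, 5
d = r₁ − r₂: -2, 3, 3, 0, -4
d²: 4, 9, 9, 0, 16; Σd² = 38
ρ = 1 − 6·38/(5·24) = 1 − 228/120 = -0.900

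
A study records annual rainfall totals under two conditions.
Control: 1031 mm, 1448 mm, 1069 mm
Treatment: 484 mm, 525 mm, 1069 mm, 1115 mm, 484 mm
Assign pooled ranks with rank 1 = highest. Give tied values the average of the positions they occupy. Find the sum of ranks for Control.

9.5

Sorted (descending): 1448, 1115, 1069, 1069, 1031, 525, 484, 484
The 2 values of 1069 occupy positions 3–4 → average rank (3+4)/2 = 3.5.
The 2 values of 484 occupy positions 7–8 → average rank (7+8)/2 = 7.5.
Control values → pooled ranks: 1031→5, 1448→1, 1069→3.5
Rank sum = 5 + 1 + 3.5 = 9.5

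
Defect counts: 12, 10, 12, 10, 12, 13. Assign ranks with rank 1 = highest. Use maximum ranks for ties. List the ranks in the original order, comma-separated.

4, 6, 4, 6, 4, 1

Sorted (descending): 13, 12, 12, 12, 10, 10
The 3 values of 12 occupy positions 2–4 → each gets rank 4.
The 2 values of 10 occupy positions 5–6 → each gets rank 6.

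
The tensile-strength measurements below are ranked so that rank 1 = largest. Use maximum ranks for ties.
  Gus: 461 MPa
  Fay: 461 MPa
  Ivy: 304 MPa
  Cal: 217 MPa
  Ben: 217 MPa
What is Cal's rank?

Sorted (descending): 461, 461, 304, 217, 217
The 2 values of 461 occupy positions 1–2 → each gets rank 2.
The 2 values of 217 occupy positions 4–5 → each gets rank 5.
Cal has value 217 MPa → rank 5.

5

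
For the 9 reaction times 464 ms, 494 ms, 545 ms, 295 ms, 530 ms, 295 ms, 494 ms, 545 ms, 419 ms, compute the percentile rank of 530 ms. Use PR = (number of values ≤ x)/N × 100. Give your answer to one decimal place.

77.8

N = 9.
Strictly below 530: 6. Equal to 530: 1.
PR = 7/9 × 100 = 77.8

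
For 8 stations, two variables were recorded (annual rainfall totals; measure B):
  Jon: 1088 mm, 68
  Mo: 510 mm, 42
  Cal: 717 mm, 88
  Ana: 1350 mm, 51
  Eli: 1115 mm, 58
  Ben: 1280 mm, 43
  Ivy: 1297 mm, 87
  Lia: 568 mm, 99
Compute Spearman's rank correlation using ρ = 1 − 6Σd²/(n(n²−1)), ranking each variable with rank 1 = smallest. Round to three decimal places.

-0.143

Ranks of variable 1: 4, 1, 3, 8, 5, 6, 7, 2
Ranks of variable 2: 5, 1, 7, 3, 4, 2, 6, 8
d = r₁ − r₂: -1, 0, -4, 5, 1, 4, 1, -6
d²: 1, 0, 16, 25, 1, 16, 1, 36; Σd² = 96
ρ = 1 − 6·96/(8·63) = 1 − 576/504 = -0.143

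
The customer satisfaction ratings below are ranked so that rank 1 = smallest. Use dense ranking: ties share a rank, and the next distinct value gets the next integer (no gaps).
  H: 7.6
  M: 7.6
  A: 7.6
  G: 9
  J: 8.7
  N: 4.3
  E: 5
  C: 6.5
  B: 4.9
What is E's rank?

3

Sorted (ascending): 4.3, 4.9, 5, 6.5, 7.6, 7.6, 7.6, 8.7, 9
The 3 values of 7.6 share dense rank 5.
Remaining distinct values take the next consecutive integers.
E has value 5 → rank 3.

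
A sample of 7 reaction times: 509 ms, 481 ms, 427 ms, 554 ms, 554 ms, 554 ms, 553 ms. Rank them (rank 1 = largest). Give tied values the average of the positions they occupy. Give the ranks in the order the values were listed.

5, 6, 7, 2, 2, 2, 4

Sorted (descending): 554, 554, 554, 553, 509, 481, 427
The 3 values of 554 occupy positions 1–3 → average rank 2.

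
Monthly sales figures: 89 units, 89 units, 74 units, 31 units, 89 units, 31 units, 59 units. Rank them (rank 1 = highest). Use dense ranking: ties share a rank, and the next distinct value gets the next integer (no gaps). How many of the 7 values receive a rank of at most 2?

Sorted (descending): 89, 89, 89, 74, 59, 31, 31
The 3 values of 89 share dense rank 1.
The 2 values of 31 share dense rank 4.
Remaining distinct values take the next consecutive integers.
Ranks ≤ 2: {1, 1, 1, 2} → 4 values.

4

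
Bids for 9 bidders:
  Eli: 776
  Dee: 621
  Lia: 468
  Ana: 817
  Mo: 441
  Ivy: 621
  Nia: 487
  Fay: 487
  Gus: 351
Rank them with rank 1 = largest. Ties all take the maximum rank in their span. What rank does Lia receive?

Sorted (descending): 817, 776, 621, 621, 487, 487, 468, 441, 351
The 2 values of 621 occupy positions 3–4 → each gets rank 4.
The 2 values of 487 occupy positions 5–6 → each gets rank 6.
Lia has value 468 → rank 7.

7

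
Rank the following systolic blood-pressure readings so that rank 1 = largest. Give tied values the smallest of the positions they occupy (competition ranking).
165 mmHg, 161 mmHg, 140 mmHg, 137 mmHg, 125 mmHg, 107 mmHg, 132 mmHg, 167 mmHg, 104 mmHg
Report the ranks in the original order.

2, 3, 4, 5, 7, 8, 6, 1, 9

Sorted (descending): 167, 165, 161, 140, 137, 132, 125, 107, 104
No ties — each value takes its position as its rank.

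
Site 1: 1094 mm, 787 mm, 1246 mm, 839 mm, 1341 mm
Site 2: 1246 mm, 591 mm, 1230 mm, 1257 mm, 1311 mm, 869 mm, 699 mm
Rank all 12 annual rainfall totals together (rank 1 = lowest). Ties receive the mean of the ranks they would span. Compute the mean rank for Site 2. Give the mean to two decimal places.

6.36

Sorted (ascending): 591, 699, 787, 839, 869, 1094, 1230, 1246, 1246, 1257, 1311, 1341
The 2 values of 1246 occupy positions 8–9 → average rank (8+9)/2 = 8.5.
Site 2 values → pooled ranks: 1246→8.5, 591→1, 1230→7, 1257→10, 1311→11, 869→5, 699→2
Mean rank = (8.5 + 1 + 7 + 10 + 11 + 5 + 2) / 7 = 6.36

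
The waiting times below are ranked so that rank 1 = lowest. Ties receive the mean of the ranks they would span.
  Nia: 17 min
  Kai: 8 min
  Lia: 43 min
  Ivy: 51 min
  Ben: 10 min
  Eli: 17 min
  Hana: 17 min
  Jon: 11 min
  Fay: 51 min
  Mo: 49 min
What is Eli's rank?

5

Sorted (ascending): 8, 10, 11, 17, 17, 17, 43, 49, 51, 51
The 3 values of 17 occupy positions 4–6 → average rank 5.
The 2 values of 51 occupy positions 9–10 → average rank (9+10)/2 = 9.5.
Eli has value 17 min → rank 5.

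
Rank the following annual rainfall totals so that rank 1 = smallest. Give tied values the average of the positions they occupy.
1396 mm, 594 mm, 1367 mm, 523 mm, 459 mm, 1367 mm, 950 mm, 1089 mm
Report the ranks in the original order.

Sorted (ascending): 459, 523, 594, 950, 1089, 1367, 1367, 1396
The 2 values of 1367 occupy positions 6–7 → average rank (6+7)/2 = 6.5.

8, 3, 6.5, 2, 1, 6.5, 4, 5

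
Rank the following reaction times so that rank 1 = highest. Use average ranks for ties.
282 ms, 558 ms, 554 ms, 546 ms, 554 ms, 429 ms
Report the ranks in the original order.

6, 1, 2.5, 4, 2.5, 5

Sorted (descending): 558, 554, 554, 546, 429, 282
The 2 values of 554 occupy positions 2–3 → average rank (2+3)/2 = 2.5.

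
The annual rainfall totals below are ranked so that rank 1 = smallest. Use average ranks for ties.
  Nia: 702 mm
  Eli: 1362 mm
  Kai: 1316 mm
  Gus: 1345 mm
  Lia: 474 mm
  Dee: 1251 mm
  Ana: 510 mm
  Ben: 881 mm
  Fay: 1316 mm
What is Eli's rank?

9

Sorted (ascending): 474, 510, 702, 881, 1251, 1316, 1316, 1345, 1362
The 2 values of 1316 occupy positions 6–7 → average rank (6+7)/2 = 6.5.
Eli has value 1362 mm → rank 9.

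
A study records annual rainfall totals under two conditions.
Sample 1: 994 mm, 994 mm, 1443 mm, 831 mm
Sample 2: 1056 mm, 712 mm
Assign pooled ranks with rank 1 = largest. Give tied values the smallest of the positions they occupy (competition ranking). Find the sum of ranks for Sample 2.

8

Sorted (descending): 1443, 1056, 994, 994, 831, 712
The 2 values of 994 occupy positions 3–4 → each gets rank 3.
Sample 2 values → pooled ranks: 1056→2, 712→6
Rank sum = 2 + 6 = 8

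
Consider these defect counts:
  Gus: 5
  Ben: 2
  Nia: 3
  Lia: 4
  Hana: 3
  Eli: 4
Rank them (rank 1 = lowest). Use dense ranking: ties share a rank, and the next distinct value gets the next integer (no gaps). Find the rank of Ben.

Sorted (ascending): 2, 3, 3, 4, 4, 5
The 2 values of 3 share dense rank 2.
The 2 values of 4 share dense rank 3.
Remaining distinct values take the next consecutive integers.
Ben has value 2 → rank 1.

1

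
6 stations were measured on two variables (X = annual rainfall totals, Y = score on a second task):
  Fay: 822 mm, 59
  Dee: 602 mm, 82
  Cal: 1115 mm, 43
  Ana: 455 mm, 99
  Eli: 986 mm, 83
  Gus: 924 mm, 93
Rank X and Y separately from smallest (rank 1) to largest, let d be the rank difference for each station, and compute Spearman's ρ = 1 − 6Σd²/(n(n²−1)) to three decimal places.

Ranks of variable 1: 3, 2, 6, 1, 5, 4
Ranks of variable 2: 2, 3, 1, 6, 4, 5
d = r₁ − r₂: 1, -1, 5, -5, 1, -1
d²: 1, 1, 25, 25, 1, 1; Σd² = 54
ρ = 1 − 6·54/(6·35) = 1 − 324/210 = -0.543

-0.543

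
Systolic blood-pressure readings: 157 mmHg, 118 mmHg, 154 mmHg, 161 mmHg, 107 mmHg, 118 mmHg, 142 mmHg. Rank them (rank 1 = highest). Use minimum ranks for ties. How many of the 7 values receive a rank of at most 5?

6

Sorted (descending): 161, 157, 154, 142, 118, 118, 107
The 2 values of 118 occupy positions 5–6 → each gets rank 5.
Ranks ≤ 5: {1, 2, 3, 4, 5, 5} → 6 values.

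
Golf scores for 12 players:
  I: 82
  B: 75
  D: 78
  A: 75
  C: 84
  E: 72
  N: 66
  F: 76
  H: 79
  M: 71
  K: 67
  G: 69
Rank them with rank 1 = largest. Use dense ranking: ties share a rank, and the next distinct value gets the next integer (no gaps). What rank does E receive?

Sorted (descending): 84, 82, 79, 78, 76, 75, 75, 72, 71, 69, 67, 66
The 2 values of 75 share dense rank 6.
Remaining distinct values take the next consecutive integers.
E has value 72 → rank 7.

7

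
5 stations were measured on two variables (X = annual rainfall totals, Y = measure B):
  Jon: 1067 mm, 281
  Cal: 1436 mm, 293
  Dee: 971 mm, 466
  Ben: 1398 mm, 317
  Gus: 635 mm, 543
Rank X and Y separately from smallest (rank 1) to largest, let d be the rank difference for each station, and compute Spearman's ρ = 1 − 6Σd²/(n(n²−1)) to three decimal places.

Ranks of variable 1: 3, 5, 2, 4, 1
Ranks of variable 2: 1, 2, 4, 3, 5
d = r₁ − r₂: 2, 3, -2, 1, -4
d²: 4, 9, 4, 1, 16; Σd² = 34
ρ = 1 − 6·34/(5·24) = 1 − 204/120 = -0.700

-0.700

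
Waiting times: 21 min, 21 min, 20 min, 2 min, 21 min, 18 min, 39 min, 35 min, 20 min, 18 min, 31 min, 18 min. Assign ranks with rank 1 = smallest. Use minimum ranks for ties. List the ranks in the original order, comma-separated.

Sorted (ascending): 2, 18, 18, 18, 20, 20, 21, 21, 21, 31, 35, 39
The 3 values of 18 occupy positions 2–4 → each gets rank 2.
The 2 values of 20 occupy positions 5–6 → each gets rank 5.
The 3 values of 21 occupy positions 7–9 → each gets rank 7.

7, 7, 5, 1, 7, 2, 12, 11, 5, 2, 10, 2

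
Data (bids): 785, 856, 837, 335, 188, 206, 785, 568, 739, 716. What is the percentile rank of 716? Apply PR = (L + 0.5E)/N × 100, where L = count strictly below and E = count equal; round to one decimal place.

N = 10.
Strictly below 716: 4. Equal to 716: 1.
PR = (4 + 0.5·1)/10 × 100 = 45.0

45.0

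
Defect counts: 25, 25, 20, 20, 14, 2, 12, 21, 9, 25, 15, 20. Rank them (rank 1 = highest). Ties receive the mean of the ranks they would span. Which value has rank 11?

Sorted (descending): 25, 25, 25, 21, 20, 20, 20, 15, 14, 12, 9, 2
The 3 values of 25 occupy positions 1–3 → average rank 2.
The 3 values of 20 occupy positions 5–7 → average rank 6.
Rank 11 → value 9.

9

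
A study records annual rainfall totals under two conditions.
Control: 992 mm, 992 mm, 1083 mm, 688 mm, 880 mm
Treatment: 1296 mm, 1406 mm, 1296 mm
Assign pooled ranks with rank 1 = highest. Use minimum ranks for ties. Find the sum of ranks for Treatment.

Sorted (descending): 1406, 1296, 1296, 1083, 992, 992, 880, 688
The 2 values of 1296 occupy positions 2–3 → each gets rank 2.
The 2 values of 992 occupy positions 5–6 → each gets rank 5.
Treatment values → pooled ranks: 1296→2, 1406→1, 1296→2
Rank sum = 2 + 1 + 2 = 5

5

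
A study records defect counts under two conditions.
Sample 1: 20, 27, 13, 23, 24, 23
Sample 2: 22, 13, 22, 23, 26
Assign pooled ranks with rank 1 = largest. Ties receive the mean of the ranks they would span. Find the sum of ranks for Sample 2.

32.5

Sorted (descending): 27, 26, 24, 23, 23, 23, 22, 22, 20, 13, 13
The 3 values of 23 occupy positions 4–6 → average rank 5.
The 2 values of 22 occupy positions 7–8 → average rank (7+8)/2 = 7.5.
The 2 values of 13 occupy positions 10–11 → average rank (10+11)/2 = 10.5.
Sample 2 values → pooled ranks: 22→7.5, 13→10.5, 22→7.5, 23→5, 26→2
Rank sum = 7.5 + 10.5 + 7.5 + 5 + 2 = 32.5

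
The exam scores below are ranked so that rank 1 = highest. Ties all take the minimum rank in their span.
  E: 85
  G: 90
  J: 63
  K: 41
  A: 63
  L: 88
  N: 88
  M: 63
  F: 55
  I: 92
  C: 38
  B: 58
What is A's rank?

Sorted (descending): 92, 90, 88, 88, 85, 63, 63, 63, 58, 55, 41, 38
The 2 values of 88 occupy positions 3–4 → each gets rank 3.
The 3 values of 63 occupy positions 6–8 → each gets rank 6.
A has value 63 → rank 6.

6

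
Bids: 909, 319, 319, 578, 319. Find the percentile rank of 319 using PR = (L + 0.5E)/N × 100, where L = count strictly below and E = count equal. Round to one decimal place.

30.0

N = 5.
Strictly below 319: 0. Equal to 319: 3.
PR = (0 + 0.5·3)/5 × 100 = 30.0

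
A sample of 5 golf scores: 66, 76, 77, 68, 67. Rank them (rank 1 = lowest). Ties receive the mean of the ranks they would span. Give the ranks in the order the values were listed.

Sorted (ascending): 66, 67, 68, 76, 77
No ties — each value takes its position as its rank.

1, 4, 5, 3, 2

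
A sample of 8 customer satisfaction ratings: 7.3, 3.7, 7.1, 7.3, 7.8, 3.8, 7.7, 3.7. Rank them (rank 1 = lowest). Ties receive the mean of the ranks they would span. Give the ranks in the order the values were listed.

Sorted (ascending): 3.7, 3.7, 3.8, 7.1, 7.3, 7.3, 7.7, 7.8
The 2 values of 3.7 occupy positions 1–2 → average rank (1+2)/2 = 1.5.
The 2 values of 7.3 occupy positions 5–6 → average rank (5+6)/2 = 5.5.

5.5, 1.5, 4, 5.5, 8, 3, 7, 1.5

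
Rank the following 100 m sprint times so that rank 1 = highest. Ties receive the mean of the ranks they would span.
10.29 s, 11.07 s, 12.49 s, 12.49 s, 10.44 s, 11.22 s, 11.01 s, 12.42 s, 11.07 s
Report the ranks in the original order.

Sorted (descending): 12.49, 12.49, 12.42, 11.22, 11.07, 11.07, 11.01, 10.44, 10.29
The 2 values of 12.49 occupy positions 1–2 → average rank (1+2)/2 = 1.5.
The 2 values of 11.07 occupy positions 5–6 → average rank (5+6)/2 = 5.5.

9, 5.5, 1.5, 1.5, 8, 4, 7, 3, 5.5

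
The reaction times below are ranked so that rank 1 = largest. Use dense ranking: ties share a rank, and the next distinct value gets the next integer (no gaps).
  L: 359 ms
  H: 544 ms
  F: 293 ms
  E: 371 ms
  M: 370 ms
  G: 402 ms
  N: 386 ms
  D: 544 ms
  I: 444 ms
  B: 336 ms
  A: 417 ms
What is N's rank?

5

Sorted (descending): 544, 544, 444, 417, 402, 386, 371, 370, 359, 336, 293
The 2 values of 544 share dense rank 1.
Remaining distinct values take the next consecutive integers.
N has value 386 ms → rank 5.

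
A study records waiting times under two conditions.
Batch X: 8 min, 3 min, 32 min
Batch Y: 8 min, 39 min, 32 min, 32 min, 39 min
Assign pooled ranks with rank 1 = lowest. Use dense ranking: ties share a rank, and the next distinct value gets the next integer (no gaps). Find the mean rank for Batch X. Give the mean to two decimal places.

Sorted (ascending): 3, 8, 8, 32, 32, 32, 39, 39
The 2 values of 8 share dense rank 2.
The 3 values of 32 share dense rank 3.
The 2 values of 39 share dense rank 4.
Remaining distinct values take the next consecutive integers.
Batch X values → pooled ranks: 8→2, 3→1, 32→3
Mean rank = (2 + 1 + 3) / 3 = 2.00

2.00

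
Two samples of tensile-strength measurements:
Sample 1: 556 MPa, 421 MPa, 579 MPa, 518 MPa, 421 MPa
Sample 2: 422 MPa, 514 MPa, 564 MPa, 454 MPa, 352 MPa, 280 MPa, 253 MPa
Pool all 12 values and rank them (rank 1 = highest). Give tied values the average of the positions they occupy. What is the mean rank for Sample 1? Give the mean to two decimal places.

5.00

Sorted (descending): 579, 564, 556, 518, 514, 454, 422, 421, 421, 352, 280, 253
The 2 values of 421 occupy positions 8–9 → average rank (8+9)/2 = 8.5.
Sample 1 values → pooled ranks: 556→3, 421→8.5, 579→1, 518→4, 421→8.5
Mean rank = (3 + 8.5 + 1 + 4 + 8.5) / 5 = 5.00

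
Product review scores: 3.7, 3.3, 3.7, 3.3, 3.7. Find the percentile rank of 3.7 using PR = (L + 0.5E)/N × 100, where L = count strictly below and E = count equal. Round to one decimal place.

70.0

N = 5.
Strictly below 3.7: 2. Equal to 3.7: 3.
PR = (2 + 0.5·3)/5 × 100 = 70.0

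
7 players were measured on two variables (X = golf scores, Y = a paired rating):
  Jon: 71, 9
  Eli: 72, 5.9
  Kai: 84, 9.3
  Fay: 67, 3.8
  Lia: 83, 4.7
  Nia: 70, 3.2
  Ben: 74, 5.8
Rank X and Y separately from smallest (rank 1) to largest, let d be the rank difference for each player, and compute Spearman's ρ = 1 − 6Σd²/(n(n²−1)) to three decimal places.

0.607

Ranks of variable 1: 3, 4, 7, 1, 6, 2, 5
Ranks of variable 2: 6, 5, 7, 2, 3, 1, 4
d = r₁ − r₂: -3, -1, 0, -1, 3, 1, 1
d²: 9, 1, 0, 1, 9, 1, 1; Σd² = 22
ρ = 1 − 6·22/(7·48) = 1 − 132/336 = 0.607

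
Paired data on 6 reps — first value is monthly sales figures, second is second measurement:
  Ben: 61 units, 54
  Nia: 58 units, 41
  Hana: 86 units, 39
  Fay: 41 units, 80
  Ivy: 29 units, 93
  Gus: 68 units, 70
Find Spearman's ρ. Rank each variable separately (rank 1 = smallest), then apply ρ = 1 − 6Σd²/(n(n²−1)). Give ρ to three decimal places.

-0.771

Ranks of variable 1: 4, 3, 6, 2, 1, 5
Ranks of variable 2: 3, 2, 1, 5, 6, 4
d = r₁ − r₂: 1, 1, 5, -3, -5, 1
d²: 1, 1, 25, 9, 25, 1; Σd² = 62
ρ = 1 − 6·62/(6·35) = 1 − 372/210 = -0.771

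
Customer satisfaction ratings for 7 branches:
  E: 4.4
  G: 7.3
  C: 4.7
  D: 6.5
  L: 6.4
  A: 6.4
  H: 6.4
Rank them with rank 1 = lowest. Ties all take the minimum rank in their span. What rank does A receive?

3

Sorted (ascending): 4.4, 4.7, 6.4, 6.4, 6.4, 6.5, 7.3
The 3 values of 6.4 occupy positions 3–5 → each gets rank 3.
A has value 6.4 → rank 3.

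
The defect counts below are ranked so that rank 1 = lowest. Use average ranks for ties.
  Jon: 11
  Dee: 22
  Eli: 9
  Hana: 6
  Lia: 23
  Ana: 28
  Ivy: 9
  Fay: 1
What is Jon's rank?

5

Sorted (ascending): 1, 6, 9, 9, 11, 22, 23, 28
The 2 values of 9 occupy positions 3–4 → average rank (3+4)/2 = 3.5.
Jon has value 11 → rank 5.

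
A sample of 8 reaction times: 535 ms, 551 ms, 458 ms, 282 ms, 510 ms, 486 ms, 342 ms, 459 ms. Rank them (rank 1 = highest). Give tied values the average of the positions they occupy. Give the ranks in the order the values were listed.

2, 1, 6, 8, 3, 4, 7, 5

Sorted (descending): 551, 535, 510, 486, 459, 458, 342, 282
No ties — each value takes its position as its rank.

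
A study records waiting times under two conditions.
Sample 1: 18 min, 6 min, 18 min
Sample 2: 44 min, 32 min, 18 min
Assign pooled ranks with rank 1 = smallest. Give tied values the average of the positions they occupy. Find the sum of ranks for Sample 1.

7

Sorted (ascending): 6, 18, 18, 18, 32, 44
The 3 values of 18 occupy positions 2–4 → average rank 3.
Sample 1 values → pooled ranks: 18→3, 6→1, 18→3
Rank sum = 3 + 1 + 3 = 7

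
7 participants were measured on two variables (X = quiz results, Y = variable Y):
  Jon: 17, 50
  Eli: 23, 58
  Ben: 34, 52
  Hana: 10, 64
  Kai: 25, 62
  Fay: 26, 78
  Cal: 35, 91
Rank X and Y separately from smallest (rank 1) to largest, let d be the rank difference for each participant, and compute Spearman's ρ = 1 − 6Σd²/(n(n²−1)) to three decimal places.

0.393

Ranks of variable 1: 2, 3, 6, 1, 4, 5, 7
Ranks of variable 2: 1, 3, 2, 5, 4, 6, 7
d = r₁ − r₂: 1, 0, 4, -4, 0, -1, 0
d²: 1, 0, 16, 16, 0, 1, 0; Σd² = 34
ρ = 1 − 6·34/(7·48) = 1 − 204/336 = 0.393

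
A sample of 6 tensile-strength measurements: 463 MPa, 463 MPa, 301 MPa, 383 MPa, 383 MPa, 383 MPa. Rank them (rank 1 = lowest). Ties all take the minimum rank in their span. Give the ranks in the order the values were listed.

5, 5, 1, 2, 2, 2

Sorted (ascending): 301, 383, 383, 383, 463, 463
The 3 values of 383 occupy positions 2–4 → each gets rank 2.
The 2 values of 463 occupy positions 5–6 → each gets rank 5.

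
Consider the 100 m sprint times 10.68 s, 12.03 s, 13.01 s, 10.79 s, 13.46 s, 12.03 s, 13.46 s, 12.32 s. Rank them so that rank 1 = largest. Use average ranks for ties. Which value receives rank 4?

Sorted (descending): 13.46, 13.46, 13.01, 12.32, 12.03, 12.03, 10.79, 10.68
The 2 values of 13.46 occupy positions 1–2 → average rank (1+2)/2 = 1.5.
The 2 values of 12.03 occupy positions 5–6 → average rank (5+6)/2 = 5.5.
Rank 4 → value 12.32.

12.32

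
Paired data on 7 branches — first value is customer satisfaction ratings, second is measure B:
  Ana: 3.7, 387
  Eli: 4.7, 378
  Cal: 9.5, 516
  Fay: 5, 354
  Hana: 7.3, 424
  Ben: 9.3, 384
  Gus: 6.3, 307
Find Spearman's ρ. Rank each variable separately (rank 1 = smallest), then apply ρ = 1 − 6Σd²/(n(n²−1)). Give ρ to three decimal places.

0.429

Ranks of variable 1: 1, 2, 7, 3, 5, 6, 4
Ranks of variable 2: 5, 3, 7, 2, 6, 4, 1
d = r₁ − r₂: -4, -1, 0, 1, -1, 2, 3
d²: 16, 1, 0, 1, 1, 4, 9; Σd² = 32
ρ = 1 − 6·32/(7·48) = 1 − 192/336 = 0.429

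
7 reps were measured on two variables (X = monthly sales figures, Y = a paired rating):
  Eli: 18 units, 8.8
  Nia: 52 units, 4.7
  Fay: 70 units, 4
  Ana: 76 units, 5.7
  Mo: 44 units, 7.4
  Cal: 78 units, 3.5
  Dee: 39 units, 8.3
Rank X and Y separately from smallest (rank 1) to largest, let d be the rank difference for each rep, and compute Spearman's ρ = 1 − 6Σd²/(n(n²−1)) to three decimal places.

Ranks of variable 1: 1, 4, 5, 6, 3, 7, 2
Ranks of variable 2: 7, 3, 2, 4, 5, 1, 6
d = r₁ − r₂: -6, 1, 3, 2, -2, 6, -4
d²: 36, 1, 9, 4, 4, 36, 16; Σd² = 106
ρ = 1 − 6·106/(7·48) = 1 − 636/336 = -0.893

-0.893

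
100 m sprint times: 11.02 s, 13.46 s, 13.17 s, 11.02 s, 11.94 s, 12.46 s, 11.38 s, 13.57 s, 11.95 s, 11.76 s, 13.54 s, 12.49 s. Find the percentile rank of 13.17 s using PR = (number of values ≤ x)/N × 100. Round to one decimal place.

N = 12.
Strictly below 13.17: 8. Equal to 13.17: 1.
PR = 9/12 × 100 = 75.0

75.0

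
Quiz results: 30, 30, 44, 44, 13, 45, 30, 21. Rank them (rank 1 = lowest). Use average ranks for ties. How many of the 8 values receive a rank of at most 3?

2

Sorted (ascending): 13, 21, 30, 30, 30, 44, 44, 45
The 3 values of 30 occupy positions 3–5 → average rank 4.
The 2 values of 44 occupy positions 6–7 → average rank (6+7)/2 = 6.5.
Ranks ≤ 3: {1, 2} → 2 values.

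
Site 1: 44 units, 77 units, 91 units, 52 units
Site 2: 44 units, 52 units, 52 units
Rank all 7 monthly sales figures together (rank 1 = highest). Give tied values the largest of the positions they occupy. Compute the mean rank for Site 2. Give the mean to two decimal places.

5.67

Sorted (descending): 91, 77, 52, 52, 52, 44, 44
The 3 values of 52 occupy positions 3–5 → each gets rank 5.
The 2 values of 44 occupy positions 6–7 → each gets rank 7.
Site 2 values → pooled ranks: 44→7, 52→5, 52→5
Mean rank = (7 + 5 + 5) / 3 = 5.67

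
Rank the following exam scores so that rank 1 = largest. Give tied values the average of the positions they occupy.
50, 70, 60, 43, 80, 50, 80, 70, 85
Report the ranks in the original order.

7.5, 4.5, 6, 9, 2.5, 7.5, 2.5, 4.5, 1

Sorted (descending): 85, 80, 80, 70, 70, 60, 50, 50, 43
The 2 values of 80 occupy positions 2–3 → average rank (2+3)/2 = 2.5.
The 2 values of 70 occupy positions 4–5 → average rank (4+5)/2 = 4.5.
The 2 values of 50 occupy positions 7–8 → average rank (7+8)/2 = 7.5.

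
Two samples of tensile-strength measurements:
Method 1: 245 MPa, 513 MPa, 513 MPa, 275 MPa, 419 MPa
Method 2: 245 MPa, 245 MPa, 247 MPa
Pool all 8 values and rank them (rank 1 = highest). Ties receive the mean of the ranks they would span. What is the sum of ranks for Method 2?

Sorted (descending): 513, 513, 419, 275, 247, 245, 245, 245
The 2 values of 513 occupy positions 1–2 → average rank (1+2)/2 = 1.5.
The 3 values of 245 occupy positions 6–8 → average rank 7.
Method 2 values → pooled ranks: 245→7, 245→7, 247→5
Rank sum = 7 + 7 + 5 = 19

19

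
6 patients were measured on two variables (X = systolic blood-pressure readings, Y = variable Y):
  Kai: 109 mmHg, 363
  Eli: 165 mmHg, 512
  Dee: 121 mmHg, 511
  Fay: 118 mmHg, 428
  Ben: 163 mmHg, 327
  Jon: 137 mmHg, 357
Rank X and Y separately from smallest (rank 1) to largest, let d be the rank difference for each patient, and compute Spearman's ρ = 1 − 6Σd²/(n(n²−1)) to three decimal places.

0.086

Ranks of variable 1: 1, 6, 3, 2, 5, 4
Ranks of variable 2: 3, 6, 5, 4, 1, 2
d = r₁ − r₂: -2, 0, -2, -2, 4, 2
d²: 4, 0, 4, 4, 16, 4; Σd² = 32
ρ = 1 − 6·32/(6·35) = 1 − 192/210 = 0.086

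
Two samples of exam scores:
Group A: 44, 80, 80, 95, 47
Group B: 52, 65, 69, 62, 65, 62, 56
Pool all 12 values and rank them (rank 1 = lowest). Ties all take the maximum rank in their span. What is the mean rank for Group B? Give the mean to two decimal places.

Sorted (ascending): 44, 47, 52, 56, 62, 62, 65, 65, 69, 80, 80, 95
The 2 values of 62 occupy positions 5–6 → each gets rank 6.
The 2 values of 65 occupy positions 7–8 → each gets rank 8.
The 2 values of 80 occupy positions 10–11 → each gets rank 11.
Group B values → pooled ranks: 52→3, 65→8, 69→9, 62→6, 65→8, 62→6, 56→4
Mean rank = (3 + 8 + 9 + 6 + 8 + 6 + 4) / 7 = 6.29

6.29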